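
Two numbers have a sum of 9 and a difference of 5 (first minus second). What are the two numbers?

first number: 7, second number: 2

Let x = first number, y = second number.
  x + y = 9
  x - y = 5
From equation 1: x = 9 − y.
Substitute into equation 2 and solve: y = 2.
Then x = 7.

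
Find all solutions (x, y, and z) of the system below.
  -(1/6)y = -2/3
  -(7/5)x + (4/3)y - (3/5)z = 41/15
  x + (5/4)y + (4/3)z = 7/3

Row-reduce the augmented matrix:
Swap R1 and R2.
R1 ← R1 / (-7/5).
R3 ← R3 − 1·R1.
R2 ← R2 / (-1/6).
R1 ← R1 + 20/21·R2.
R3 ← R3 − 185/84·R2.
R3 ← R3 / (19/21).
R1 ← R1 − 3/7·R3.
Reading off the reduced rows gives x = 4, y = 4, z = -5.

x = 4, y = 4, z = -5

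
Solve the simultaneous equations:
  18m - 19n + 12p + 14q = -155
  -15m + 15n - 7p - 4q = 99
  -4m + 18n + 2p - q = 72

infinitely many solutions

Row-reduce:
R1 ← R1 / (18).
R2 ← R2 + 15·R1.
R3 ← R3 + 4·R1.
R2 ← R2 / (-5/6).
R1 ← R1 + 19/18·R2.
R3 ← R3 − 124/9·R2.
R3 ← R3 / (814/15).
R1 ← R1 + 47/15·R3.
R2 ← R2 + 18/5·R3.
Rank is 3 with 4 unknowns, leaving q free.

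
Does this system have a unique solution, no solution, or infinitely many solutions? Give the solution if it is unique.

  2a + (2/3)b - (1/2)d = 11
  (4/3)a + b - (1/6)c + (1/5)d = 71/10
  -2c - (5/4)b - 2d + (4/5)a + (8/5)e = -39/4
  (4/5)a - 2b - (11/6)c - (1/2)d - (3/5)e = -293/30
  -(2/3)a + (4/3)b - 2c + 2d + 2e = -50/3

Row-reduce the augmented matrix:
R1 ← R1 / (2).
R2 ← R2 − 4/3·R1.
R3 ← R3 − 4/5·R1.
R4 ← R4 − 4/5·R1.
R5 ← R5 + 2/3·R1.
R2 ← R2 / (5/9).
R1 ← R1 − 1/3·R2.
R3 ← R3 + 91/60·R2.
R4 ← R4 + 34/15·R2.
R5 ← R5 − 14/9·R2.
R3 ← R3 / (-491/200).
R1 ← R1 − 1/10·R3.
R2 ← R2 + 3/10·R3.
R4 ← R4 + 377/150·R3.
R5 ← R5 + 23/15·R3.
R4 ← R4 / (32821/14730).
R1 ← R1 + 1147/1964·R4.
R2 ← R2 − 492/491·R4.
R3 ← R3 − 344/2455·R4.
R5 ← R5 − 8173/14730·R4.
R5 ← R5 / (255673/164105).
R1 ← R1 + 34227/65642·R5.
R2 ← R2 − 26616/32821·R5.
R3 ← R3 + 83856/164105·R5.
R4 ← R4 + 32966/32821·R5.
Reading off the reduced rows gives a = 4, b = 3, c = 5, d = -2, e = -2.

a = 4, b = 3, c = 5, d = -2, e = -2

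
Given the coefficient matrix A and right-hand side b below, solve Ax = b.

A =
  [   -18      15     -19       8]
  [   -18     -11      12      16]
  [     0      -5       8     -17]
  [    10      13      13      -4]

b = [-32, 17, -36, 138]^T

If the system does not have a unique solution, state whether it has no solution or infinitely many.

x_1 = 2, x_2 = 5, x_3 = 5, x_4 = 3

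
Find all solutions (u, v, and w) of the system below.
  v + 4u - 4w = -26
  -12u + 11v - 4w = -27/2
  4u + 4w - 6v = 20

no solution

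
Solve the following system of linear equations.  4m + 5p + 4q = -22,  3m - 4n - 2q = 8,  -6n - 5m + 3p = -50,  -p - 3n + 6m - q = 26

m = 4, n = 2, p = -6, q = -2

Row-reduce the augmented matrix:
R1 ← R1 / (4).
R2 ← R2 − 3·R1.
R3 ← R3 + 5·R1.
R4 ← R4 − 6·R1.
R2 ← R2 / (-4).
R3 ← R3 + 6·R2.
R4 ← R4 + 3·R2.
R3 ← R3 / (119/8).
R1 ← R1 − 5/4·R3.
R2 ← R2 − 15/16·R3.
R4 ← R4 + 91/16·R3.
R4 ← R4 / (26/17).
R1 ← R1 + 6/119·R4.
R2 ← R2 − 55/119·R4.
R3 ← R3 − 100/119·R4.
Reading off the reduced rows gives m = 4, n = 2, p = -6, q = -2.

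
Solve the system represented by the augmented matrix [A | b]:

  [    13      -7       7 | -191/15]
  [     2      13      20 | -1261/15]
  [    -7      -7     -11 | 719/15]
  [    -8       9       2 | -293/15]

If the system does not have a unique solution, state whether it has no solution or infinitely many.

Row-reduce the augmented matrix:
R1 ← R1 / (13).
R2 ← R2 − 2·R1.
R3 ← R3 + 7·R1.
R4 ← R4 + 8·R1.
R2 ← R2 / (183/13).
R1 ← R1 + 7/13·R2.
R3 ← R3 + 140/13·R2.
R4 ← R4 − 61/13·R2.
R3 ← R3 / (442/61).
R1 ← R1 − 77/61·R3.
R2 ← R2 − 82/61·R3.
R4 reduces to 0 = 0, so the extra equation is consistent.
Reading off the reduced rows gives x_1 = -1/3, x_2 = -9/5, x_3 = -3.

x_1 = -1/3, x_2 = -9/5, x_3 = -3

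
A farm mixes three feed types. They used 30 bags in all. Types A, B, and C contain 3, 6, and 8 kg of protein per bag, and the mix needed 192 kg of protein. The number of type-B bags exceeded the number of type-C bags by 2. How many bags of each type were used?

Let a = type-A bags, b = type-B bags, c = type-C bags.
  a + b + c = 30
  3a + 6b + 8c = 192
  b - c = 2
Row-reduce the augmented matrix:
R2 ← R2 − 3·R1.
R2 ← R2 / (3).
R1 ← R1 − 1·R2.
R3 ← R3 − 1·R2.
R3 ← R3 / (-8/3).
R1 ← R1 + 2/3·R3.
R2 ← R2 − 5/3·R3.
Reading off the reduced rows gives a = 4, b = 14, c = 12.

type-A bags: 4, type-B bags: 14, type-C bags: 12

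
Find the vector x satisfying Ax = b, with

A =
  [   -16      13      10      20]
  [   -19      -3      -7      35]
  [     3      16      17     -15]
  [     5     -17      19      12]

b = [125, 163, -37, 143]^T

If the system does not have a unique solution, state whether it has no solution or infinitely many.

no solution

Row-reduce:
R1 ← R1 / (-16).
R2 ← R2 + 19·R1.
R3 ← R3 − 3·R1.
R4 ← R4 − 5·R1.
R2 ← R2 / (-295/16).
R1 ← R1 + 13/16·R2.
R3 ← R3 − 295/16·R2.
R4 ← R4 + 207/16·R2.
Swap R3 and R4.
R3 ← R3 / (10434/295).
R1 ← R1 − 61/295·R3.
R2 ← R2 − 302/295·R3.
Row 4 reduces to 0 = 1, a contradiction. The system is inconsistent.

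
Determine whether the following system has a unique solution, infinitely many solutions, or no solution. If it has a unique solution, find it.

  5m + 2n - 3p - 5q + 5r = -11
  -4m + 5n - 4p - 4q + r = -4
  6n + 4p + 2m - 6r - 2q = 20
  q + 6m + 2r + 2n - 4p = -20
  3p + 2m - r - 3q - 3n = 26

m = 0, n = -3, p = 0, q = -4, r = -5

Row-reduce the augmented matrix:
R1 ← R1 / (5).
R2 ← R2 + 4·R1.
R3 ← R3 − 2·R1.
R4 ← R4 − 6·R1.
R5 ← R5 − 2·R1.
R2 ← R2 / (33/5).
R1 ← R1 − 2/5·R2.
R3 ← R3 − 26/5·R2.
R4 ← R4 + 2/5·R2.
R5 ← R5 + 19/5·R2.
R3 ← R3 / (338/33).
R1 ← R1 + 7/33·R3.
R2 ← R2 + 32/33·R3.
R4 ← R4 + 26/33·R3.
R5 ← R5 − 17/33·R3.
R4 ← R4 / (7).
R1 ← R1 + 5/13·R4.
R2 ← R2 + 8/13·R4.
R3 ← R3 − 8/13·R4.
R5 ← R5 + 77/13·R4.
R5 ← R5 / (-579/169).
R1 ← R1 − 232/1183·R5.
R2 ← R2 + 921/1183·R5.
R3 ← R3 + 899/1183·R5.
R4 ← R4 + 60/91·R5.
Reading off the reduced rows gives m = 0, n = -3, p = 0, q = -4, r = -5.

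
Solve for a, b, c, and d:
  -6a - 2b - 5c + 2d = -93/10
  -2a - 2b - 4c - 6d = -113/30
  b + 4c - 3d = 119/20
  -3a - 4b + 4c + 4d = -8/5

a = 1/3, b = 3/4, c = 1, d = -2/5

Row-reduce the augmented matrix:
R1 ← R1 / (-6).
R2 ← R2 + 2·R1.
R4 ← R4 + 3·R1.
R2 ← R2 / (-4/3).
R1 ← R1 − 1/3·R2.
R3 ← R3 − 1·R2.
R4 ← R4 + 3·R2.
R3 ← R3 / (9/4).
R1 ← R1 − 1/4·R3.
R2 ← R2 − 7/4·R3.
R4 ← R4 − 47/4·R3.
R4 ← R4 / (538/9).
R1 ← R1 + 10/9·R4.
R2 ← R2 − 101/9·R4.
R3 ← R3 + 32/9·R4.
Reading off the reduced rows gives a = 1/3, b = 3/4, c = 1, d = -2/5.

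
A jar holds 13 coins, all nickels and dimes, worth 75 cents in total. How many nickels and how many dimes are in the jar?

nickels: 11, dimes: 2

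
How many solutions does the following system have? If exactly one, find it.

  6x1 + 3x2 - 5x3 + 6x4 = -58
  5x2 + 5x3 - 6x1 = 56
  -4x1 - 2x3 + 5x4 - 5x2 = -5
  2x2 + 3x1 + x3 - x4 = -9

Row-reduce the augmented matrix:
R1 ← R1 / (6).
R2 ← R2 + 6·R1.
R3 ← R3 + 4·R1.
R4 ← R4 − 3·R1.
R2 ← R2 / (8).
R1 ← R1 − 1/2·R2.
R3 ← R3 + 3·R2.
R4 ← R4 − 1/2·R2.
R3 ← R3 / (-16/3).
R1 ← R1 + 5/6·R3.
R4 ← R4 − 7/2·R3.
R4 ← R4 / (385/128).
R1 ← R1 + 145/128·R4.
R2 ← R2 − 3/4·R4.
R3 ← R3 + 135/64·R4.
Reading off the reduced rows gives x1 = -6, x2 = 2, x3 = 2, x4 = -3.

x1 = -6, x2 = 2, x3 = 2, x4 = -3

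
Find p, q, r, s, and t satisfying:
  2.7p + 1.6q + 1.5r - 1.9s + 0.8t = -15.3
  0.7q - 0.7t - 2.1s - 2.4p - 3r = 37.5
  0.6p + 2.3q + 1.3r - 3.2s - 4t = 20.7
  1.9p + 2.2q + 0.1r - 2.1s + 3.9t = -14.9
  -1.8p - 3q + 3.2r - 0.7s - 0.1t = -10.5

Row-reduce the augmented matrix:
R1 ← R1 / (27/10).
R2 ← R2 + 12/5·R1.
R3 ← R3 − 3/5·R1.
R4 ← R4 − 19/10·R1.
R5 ← R5 + 9/5·R1.
R2 ← R2 / (191/90).
R1 ← R1 − 16/27·R2.
R3 ← R3 − 35/18·R2.
R4 ← R4 − 29/27·R2.
R5 ← R5 + 29/15·R2.
R3 ← R3 / (4763/1910).
R1 ← R1 − 195/191·R3.
R2 ← R2 + 150/191·R3.
R4 ← R4 + 107/955·R3.
R5 ← R5 − 2561/955·R3.
R4 ← R4 / (84719/71445).
R1 ← R1 − 1004/14289·R4.
R2 ← R2 + 7463/4763·R4.
R3 ← R3 − 1325/4763·R4.
R5 ← R5 + 293607/47630·R4.
R5 ← R5 / (7213725/338876).
R1 ← R1 − 154317/84719·R5.
R2 ← R2 − 481157/169438·R5.
R3 ← R3 + 409499/169438·R5.
R4 ← R4 − 449139/169438·R5.
Reading off the reduced rows gives p = -5, q = 2, r = -5, s = -3, t = -4.

p = -5, q = 2, r = -5, s = -3, t = -4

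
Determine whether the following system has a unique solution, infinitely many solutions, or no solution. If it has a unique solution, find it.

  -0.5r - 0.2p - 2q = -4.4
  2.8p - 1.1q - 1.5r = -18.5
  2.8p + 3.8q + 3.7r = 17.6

p = -3, q = 1, r = 6

Row-reduce the augmented matrix:
R1 ← R1 / (-1/5).
R2 ← R2 − 14/5·R1.
R3 ← R3 − 14/5·R1.
R2 ← R2 / (-291/10).
R1 ← R1 − 10·R2.
R3 ← R3 + 121/5·R2.
R3 ← R3 / (10967/2910).
R1 ← R1 + 245/582·R3.
R2 ← R2 − 85/291·R3.
Reading off the reduced rows gives p = -3, q = 1, r = 6.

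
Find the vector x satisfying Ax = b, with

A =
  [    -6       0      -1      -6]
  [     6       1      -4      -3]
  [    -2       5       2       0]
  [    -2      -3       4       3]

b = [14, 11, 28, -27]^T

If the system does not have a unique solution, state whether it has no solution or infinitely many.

x_1 = -1, x_2 = 6, x_3 = -2, x_4 = -1

Row-reduce the augmented matrix:
R1 ← R1 / (-6).
R2 ← R2 − 6·R1.
R3 ← R3 + 2·R1.
R4 ← R4 + 2·R1.
R3 ← R3 − 5·R2.
R4 ← R4 + 3·R2.
R3 ← R3 / (82/3).
R1 ← R1 − 1/6·R3.
R2 ← R2 + 5·R3.
R4 ← R4 + 32/3·R3.
R4 ← R4 / (-150/41).
R1 ← R1 − 117/164·R4.
R2 ← R2 + 33/82·R4.
R3 ← R3 − 141/82·R4.
Reading off the reduced rows gives x_1 = -1, x_2 = 6, x_3 = -2, x_4 = -1.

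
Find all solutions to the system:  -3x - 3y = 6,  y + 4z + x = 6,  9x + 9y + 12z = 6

Row-reduce:
R1 ← R1 / (-3).
R2 ← R2 − 1·R1.
R3 ← R3 − 9·R1.
R2 ← R2 / (4).
R3 ← R3 − 12·R2.
Rank is 2 with 3 unknowns, leaving y free.

infinitely many solutions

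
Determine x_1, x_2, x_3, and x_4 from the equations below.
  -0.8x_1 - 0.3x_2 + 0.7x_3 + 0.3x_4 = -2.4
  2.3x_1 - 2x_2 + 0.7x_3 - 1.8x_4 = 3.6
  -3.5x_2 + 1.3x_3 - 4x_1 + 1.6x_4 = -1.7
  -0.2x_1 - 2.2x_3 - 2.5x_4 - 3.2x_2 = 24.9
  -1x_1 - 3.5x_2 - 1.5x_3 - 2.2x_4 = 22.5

Row-reduce the augmented matrix:
R1 ← R1 / (-4/5).
R2 ← R2 − 23/10·R1.
R3 ← R3 + 4·R1.
R4 ← R4 + 1/5·R1.
R5 ← R5 + 1·R1.
R2 ← R2 / (-229/80).
R1 ← R1 − 3/8·R2.
R3 ← R3 + 2·R2.
R4 ← R4 + 25/8·R2.
R5 ← R5 + 25/8·R2.
R3 ← R3 / (-4689/1145).
R1 ← R1 + 119/229·R3.
R2 ← R2 + 217/229·R3.
R4 ← R4 + 1222/229·R3.
R5 ← R5 + 1222/229·R3.
R4 ← R4 / (-118883/46890).
R1 ← R1 + 5567/9378·R4.
R2 ← R2 − 1433/9378·R4.
R3 ← R3 + 1729/9378·R4.
R5 ← R5 + 118883/46890·R4.
R5 reduces to 0 = 0, so the extra equation is consistent.
Reading off the reduced rows gives x_1 = -2, x_2 = -1, x_3 = -4, x_4 = -5.

x_1 = -2, x_2 = -1, x_3 = -4, x_4 = -5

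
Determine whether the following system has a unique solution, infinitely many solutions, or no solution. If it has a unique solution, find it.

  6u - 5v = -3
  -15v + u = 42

u = -3, v = -3

From equation 2: u = 42 + 15·v.
Substitute into equation 1 and solve: v = -3.
Then u = -3.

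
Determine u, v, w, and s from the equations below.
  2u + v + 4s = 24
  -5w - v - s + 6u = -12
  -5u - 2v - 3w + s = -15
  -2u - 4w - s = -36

u = 3, v = -6, w = 6, s = 6

Row-reduce the augmented matrix:
R1 ← R1 / (2).
R2 ← R2 − 6·R1.
R3 ← R3 + 5·R1.
R4 ← R4 + 2·R1.
R2 ← R2 / (-4).
R1 ← R1 − 1/2·R2.
R3 ← R3 − 1/2·R2.
R4 ← R4 − 1·R2.
R3 ← R3 / (-29/8).
R1 ← R1 + 5/8·R3.
R2 ← R2 − 5/4·R3.
R4 ← R4 + 21/4·R3.
R4 ← R4 / (-401/29).
R1 ← R1 + 36/29·R4.
R2 ← R2 − 188/29·R4.
R3 ← R3 + 75/29·R4.
Reading off the reduced rows gives u = 3, v = -6, w = 6, s = 6.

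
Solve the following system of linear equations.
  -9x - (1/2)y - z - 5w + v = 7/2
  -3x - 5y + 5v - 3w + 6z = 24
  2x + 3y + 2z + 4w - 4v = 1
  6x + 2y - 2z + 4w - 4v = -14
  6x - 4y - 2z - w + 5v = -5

Row-reduce:
R1 ← R1 / (-9).
R2 ← R2 + 3·R1.
R3 ← R3 − 2·R1.
R4 ← R4 − 6·R1.
R5 ← R5 − 6·R1.
R2 ← R2 / (-29/6).
R1 ← R1 − 1/18·R2.
R3 ← R3 − 26/9·R2.
R4 ← R4 − 5/3·R2.
R5 ← R5 + 13/3·R2.
R3 ← R3 / (484/87).
R1 ← R1 − 16/87·R3.
R2 ← R2 + 38/29·R3.
R4 ← R4 + 14/29·R3.
R5 ← R5 + 242/29·R3.
R4 ← R4 / (47/121).
R1 ← R1 − 57/121·R4.
R2 ← R2 − 93/121·R4.
R3 ← R3 − 91/242·R4.
Rank is 4 with 5 unknowns, leaving v free.

infinitely many solutions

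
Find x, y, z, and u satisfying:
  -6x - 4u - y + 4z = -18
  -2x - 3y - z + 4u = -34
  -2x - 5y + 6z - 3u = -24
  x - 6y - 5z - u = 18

Row-reduce the augmented matrix:
R1 ← R1 / (-6).
R2 ← R2 + 2·R1.
R3 ← R3 + 2·R1.
R4 ← R4 − 1·R1.
R2 ← R2 / (-8/3).
R1 ← R1 − 1/6·R2.
R3 ← R3 + 14/3·R2.
R4 ← R4 + 37/6·R2.
R3 ← R3 / (35/4).
R1 ← R1 + 13/16·R3.
R2 ← R2 − 7/8·R3.
R4 ← R4 − 17/16·R3.
R4 ← R4 / (-1773/140).
R1 ← R1 + 3/140·R4.
R2 ← R2 + 9/10·R4.
R3 ← R3 + 44/35·R4.
Reading off the reduced rows gives x = 4, y = 2, z = -4, u = -6.

x = 4, y = 2, z = -4, u = -6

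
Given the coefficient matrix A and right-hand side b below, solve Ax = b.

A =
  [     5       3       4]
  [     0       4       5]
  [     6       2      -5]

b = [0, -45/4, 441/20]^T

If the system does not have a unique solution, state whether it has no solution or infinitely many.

Row-reduce the augmented matrix:
R1 ← R1 / (5).
R3 ← R3 − 6·R1.
R2 ← R2 / (4).
R1 ← R1 − 3/5·R2.
R3 ← R3 + 8/5·R2.
R3 ← R3 / (-39/5).
R1 ← R1 − 1/20·R3.
R2 ← R2 − 5/4·R3.
Reading off the reduced rows gives x_1 = 9/5, x_2 = 0, x_3 = -9/4.

x_1 = 9/5, x_2 = 0, x_3 = -9/4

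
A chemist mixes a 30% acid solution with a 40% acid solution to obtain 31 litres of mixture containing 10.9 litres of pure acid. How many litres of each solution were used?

Let a = litres of solution A, b = litres of solution B.
  a + b = 31
  (3/10)a + (2/5)b = 109/10
From equation 1: a = 31 − b.
Substitute into equation 2 and solve: b = 16.
Then a = 15.

litres of solution A: 15, litres of solution B: 16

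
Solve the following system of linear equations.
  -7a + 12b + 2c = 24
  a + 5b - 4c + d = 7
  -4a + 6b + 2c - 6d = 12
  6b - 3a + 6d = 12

infinitely many solutions

Row-reduce:
R1 ← R1 / (-7).
R2 ← R2 − 1·R1.
R3 ← R3 + 4·R1.
R4 ← R4 + 3·R1.
R2 ← R2 / (47/7).
R1 ← R1 + 12/7·R2.
R3 ← R3 + 6/7·R2.
R4 ← R4 − 6/7·R2.
R3 ← R3 / (18/47).
R1 ← R1 + 58/47·R3.
R2 ← R2 + 26/47·R3.
R4 ← R4 + 18/47·R3.
Rank is 3 with 4 unknowns, leaving d free.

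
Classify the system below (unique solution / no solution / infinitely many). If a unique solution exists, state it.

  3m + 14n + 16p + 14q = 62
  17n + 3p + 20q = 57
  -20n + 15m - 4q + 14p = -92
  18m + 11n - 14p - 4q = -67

Row-reduce the augmented matrix:
R1 ← R1 / (3).
R3 ← R3 − 15·R1.
R4 ← R4 − 18·R1.
R2 ← R2 / (17).
R1 ← R1 − 14/3·R2.
R3 ← R3 + 90·R2.
R4 ← R4 + 73·R2.
R3 ← R3 / (-852/17).
R1 ← R1 − 230/51·R3.
R2 ← R2 − 3/17·R3.
R4 ← R4 + 1651/17·R3.
R4 ← R4 / (-27221/426).
R1 ← R1 − 1307/639·R4.
R2 ← R2 − 183/142·R4.
R3 ← R3 + 271/426·R4.
Reading off the reduced rows gives m = -4, n = 3, p = 2, q = 0.

m = -4, n = 3, p = 2, q = 0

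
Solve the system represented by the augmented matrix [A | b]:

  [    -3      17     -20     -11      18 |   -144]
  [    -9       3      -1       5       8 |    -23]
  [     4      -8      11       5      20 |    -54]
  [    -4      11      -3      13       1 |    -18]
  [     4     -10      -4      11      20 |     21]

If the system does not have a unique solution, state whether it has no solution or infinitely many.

x_1 = -1, x_2 = -6, x_3 = -3, x_4 = 3, x_5 = -4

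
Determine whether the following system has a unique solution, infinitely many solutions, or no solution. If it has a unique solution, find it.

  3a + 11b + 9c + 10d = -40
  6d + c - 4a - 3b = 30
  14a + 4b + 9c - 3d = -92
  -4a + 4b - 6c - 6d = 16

a = -6, b = -2, c = 0, d = 0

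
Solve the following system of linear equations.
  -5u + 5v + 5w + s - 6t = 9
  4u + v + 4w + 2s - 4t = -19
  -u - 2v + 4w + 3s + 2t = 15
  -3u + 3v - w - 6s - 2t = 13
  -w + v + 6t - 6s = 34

u = -3, v = 1, w = 3, s = -2, t = 4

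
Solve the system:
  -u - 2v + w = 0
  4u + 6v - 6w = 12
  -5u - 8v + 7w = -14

no solution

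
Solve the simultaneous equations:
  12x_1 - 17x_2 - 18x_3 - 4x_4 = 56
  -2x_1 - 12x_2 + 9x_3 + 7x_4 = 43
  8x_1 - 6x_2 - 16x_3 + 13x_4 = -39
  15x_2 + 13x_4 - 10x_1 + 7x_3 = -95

x_1 = 1, x_2 = -4, x_3 = 2, x_4 = -3

Row-reduce the augmented matrix:
R1 ← R1 / (12).
R2 ← R2 + 2·R1.
R3 ← R3 − 8·R1.
R4 ← R4 + 10·R1.
R2 ← R2 / (-89/6).
R1 ← R1 + 17/12·R2.
R3 ← R3 − 16/3·R2.
R4 ← R4 − 5/6·R2.
R3 ← R3 / (-164/89).
R1 ← R1 + 369/178·R3.
R2 ← R2 + 36/89·R3.
R4 ← R4 + 682/89·R3.
R4 ← R4 / (-5297/82).
R1 ← R1 + 169/8·R4.
R2 ← R2 + 179/41·R4.
R3 ← R3 + 1597/164·R4.
Reading off the reduced rows gives x_1 = 1, x_2 = -4, x_3 = 2, x_4 = -3.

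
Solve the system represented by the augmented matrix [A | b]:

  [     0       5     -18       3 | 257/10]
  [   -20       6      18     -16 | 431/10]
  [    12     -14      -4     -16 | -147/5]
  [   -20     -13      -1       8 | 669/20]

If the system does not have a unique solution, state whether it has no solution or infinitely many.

Row-reduce the augmented matrix:
Swap R1 and R2.
R1 ← R1 / (-20).
R3 ← R3 − 12·R1.
R4 ← R4 + 20·R1.
R2 ← R2 / (5).
R1 ← R1 + 3/10·R2.
R3 ← R3 + 52/5·R2.
R4 ← R4 + 19·R2.
R3 ← R3 / (-766/25).
R1 ← R1 + 99/50·R3.
R2 ← R2 + 18/5·R3.
R4 ← R4 + 437/5·R3.
R4 ← R4 / (34709/383).
R1 ← R1 − 1709/766·R4.
R2 ← R2 − 1101/383·R4.
R3 ← R3 − 242/383·R4.
Reading off the reduced rows gives x_1 = -5/2, x_2 = 1, x_3 = -5/4, x_4 = -3/5.

x_1 = -5/2, x_2 = 1, x_3 = -5/4, x_4 = -3/5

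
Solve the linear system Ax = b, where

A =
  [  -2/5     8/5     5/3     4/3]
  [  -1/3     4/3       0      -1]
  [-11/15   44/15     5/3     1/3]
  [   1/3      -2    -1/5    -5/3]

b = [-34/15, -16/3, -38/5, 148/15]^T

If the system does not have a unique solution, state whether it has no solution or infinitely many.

Row-reduce:
R1 ← R1 / (-2/5).
R2 ← R2 + 1/3·R1.
R3 ← R3 + 11/15·R1.
R4 ← R4 − 1/3·R1.
Swap R2 and R4.
R2 ← R2 / (-2/3).
R1 ← R1 + 4·R2.
R3 ← R3 / (-25/18).
R1 ← R1 + 113/10·R3.
R2 ← R2 + 107/60·R3.
R4 ← R4 + 25/18·R3.
Rank is 3 with 4 unknowns, leaving x_4 free.

infinitely many solutions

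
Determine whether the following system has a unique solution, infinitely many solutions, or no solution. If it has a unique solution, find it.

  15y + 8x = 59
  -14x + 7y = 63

x = -2, y = 5

Row-reduce the augmented matrix:
R1 ← R1 / (8).
R2 ← R2 + 14·R1.
R2 ← R2 / (133/4).
R1 ← R1 − 15/8·R2.
Reading off the reduced rows gives x = -2, y = 5.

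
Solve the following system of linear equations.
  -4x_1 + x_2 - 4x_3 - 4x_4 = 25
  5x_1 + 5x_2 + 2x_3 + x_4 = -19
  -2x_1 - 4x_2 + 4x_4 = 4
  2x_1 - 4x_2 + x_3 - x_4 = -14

x_1 = -4, x_2 = 1, x_3 = -2, x_4 = 0

Row-reduce the augmented matrix:
R1 ← R1 / (-4).
R2 ← R2 − 5·R1.
R3 ← R3 + 2·R1.
R4 ← R4 − 2·R1.
R2 ← R2 / (25/4).
R1 ← R1 + 1/4·R2.
R3 ← R3 + 9/2·R2.
R4 ← R4 + 7/2·R2.
R3 ← R3 / (-4/25).
R1 ← R1 − 22/25·R3.
R2 ← R2 + 12/25·R3.
R4 ← R4 + 67/25·R3.
R4 ← R4 / (-115/2).
R1 ← R1 − 18·R4.
R2 ← R2 + 10·R4.
R3 ← R3 + 39/2·R4.
Reading off the reduced rows gives x_1 = -4, x_2 = 1, x_3 = -2, x_4 = 0.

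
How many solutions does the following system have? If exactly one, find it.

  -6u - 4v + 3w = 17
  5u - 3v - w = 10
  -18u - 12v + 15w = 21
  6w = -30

u = -2, v = -5, w = -5

Row-reduce the augmented matrix:
R1 ← R1 / (-6).
R2 ← R2 − 5·R1.
R3 ← R3 + 18·R1.
R2 ← R2 / (-19/3).
R1 ← R1 − 2/3·R2.
R3 ← R3 / (6).
R1 ← R1 + 13/38·R3.
R2 ← R2 + 9/38·R3.
R4 ← R4 − 6·R3.
R4 reduces to 0 = 0, so the extra equation is consistent.
Reading off the reduced rows gives u = -2, v = -5, w = -5.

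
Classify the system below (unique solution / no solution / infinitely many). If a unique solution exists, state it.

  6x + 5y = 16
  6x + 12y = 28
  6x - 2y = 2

Row-reduce:
R1 ← R1 / (6).
R2 ← R2 − 6·R1.
R3 ← R3 − 6·R1.
R2 ← R2 / (7).
R1 ← R1 − 5/6·R2.
R3 ← R3 + 7·R2.
Row 3 reduces to 0 = -2, a contradiction. The system is inconsistent.

no solution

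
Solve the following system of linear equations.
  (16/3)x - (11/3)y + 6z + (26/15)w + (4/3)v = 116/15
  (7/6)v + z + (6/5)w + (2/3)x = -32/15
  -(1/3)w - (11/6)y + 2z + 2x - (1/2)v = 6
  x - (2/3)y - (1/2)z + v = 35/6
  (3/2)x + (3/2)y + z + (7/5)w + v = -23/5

Row-reduce:
R1 ← R1 / (16/3).
R2 ← R2 − 2/3·R1.
R3 ← R3 − 2·R1.
R4 ← R4 − 1·R1.
R5 ← R5 − 3/2·R1.
R2 ← R2 / (11/24).
R1 ← R1 + 11/16·R2.
R3 ← R3 + 11/24·R2.
R4 ← R4 − 1/48·R2.
R5 ← R5 − 81/32·R2.
Swap R3 and R4.
R3 ← R3 / (-18/11).
R1 ← R1 − 3/2·R3.
R2 ← R2 − 6/11·R3.
R5 ← R5 + 91/44·R3.
Swap R4 and R5.
R4 ← R4 / (-875/216).
R1 ← R1 − 263/180·R4.
R2 ← R2 − 91/45·R4.
R3 ← R3 − 61/270·R4.
Rank is 4 with 5 unknowns, leaving v free.

infinitely many solutions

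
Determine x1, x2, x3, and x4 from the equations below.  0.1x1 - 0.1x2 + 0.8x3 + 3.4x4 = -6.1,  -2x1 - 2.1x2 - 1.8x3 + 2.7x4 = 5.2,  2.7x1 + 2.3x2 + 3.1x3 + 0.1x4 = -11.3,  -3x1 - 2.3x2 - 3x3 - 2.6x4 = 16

Row-reduce the augmented matrix:
R1 ← R1 / (1/10).
R2 ← R2 + 2·R1.
R3 ← R3 − 27/10·R1.
R4 ← R4 + 3·R1.
R2 ← R2 / (-41/10).
R1 ← R1 + 1·R2.
R3 ← R3 − 5·R2.
R4 ← R4 + 53/10·R2.
R3 ← R3 / (-97/82).
R1 ← R1 − 186/41·R3.
R2 ← R2 + 142/41·R3.
R4 ← R4 − 542/205·R3.
R4 ← R4 / (-20573/4850).
R1 ← R1 + 2067/485·R4.
R2 ← R2 + 581/485·R4.
R3 ← R3 − 2247/485·R4.
Reading off the reduced rows gives x1 = 1, x2 = -6, x3 = 0, x4 = -2.

x1 = 1, x2 = -6, x3 = 0, x4 = -2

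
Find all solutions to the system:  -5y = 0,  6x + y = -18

x = -3, y = 0

From equation 2: y = -18 − 6·x.
Substitute into equation 1 and solve: x = -3.
Then y = 0.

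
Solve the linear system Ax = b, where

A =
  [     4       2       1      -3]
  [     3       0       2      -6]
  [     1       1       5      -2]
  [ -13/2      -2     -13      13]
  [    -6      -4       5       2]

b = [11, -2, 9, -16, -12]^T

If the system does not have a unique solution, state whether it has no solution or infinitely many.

Row-reduce:
R1 ← R1 / (4).
R2 ← R2 − 3·R1.
R3 ← R3 − 1·R1.
R4 ← R4 + 13/2·R1.
R5 ← R5 + 6·R1.
R2 ← R2 / (-3/2).
R1 ← R1 − 1/2·R2.
R3 ← R3 − 1/2·R2.
R4 ← R4 − 5/4·R2.
R5 ← R5 + 1·R2.
R3 ← R3 / (31/6).
R1 ← R1 − 2/3·R3.
R2 ← R2 + 5/6·R3.
R4 ← R4 + 31/3·R3.
R5 ← R5 − 17/3·R3.
Swap R4 and R5.
R4 ← R4 / (85/31).
R1 ← R1 + 52/31·R4.
R2 ← R2 − 65/31·R4.
R3 ← R3 + 15/31·R4.
Row 5 reduces to 0 = -1, a contradiction. The system is inconsistent.

no solution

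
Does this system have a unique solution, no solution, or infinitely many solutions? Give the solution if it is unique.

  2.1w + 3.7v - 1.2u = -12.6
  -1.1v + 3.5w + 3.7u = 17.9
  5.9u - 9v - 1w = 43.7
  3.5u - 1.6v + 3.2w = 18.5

Row-reduce the augmented matrix:
R1 ← R1 / (-6/5).
R2 ← R2 − 37/10·R1.
R3 ← R3 − 59/10·R1.
R4 ← R4 − 7/2·R1.
R2 ← R2 / (1237/120).
R1 ← R1 + 37/12·R2.
R3 ← R3 − 1103/120·R2.
R4 ← R4 − 1103/120·R2.
R3 ← R3 / (2663/6185).
R1 ← R1 − 1526/1237·R3.
R2 ← R2 − 1197/1237·R3.
R4 ← R4 − 2663/6185·R3.
R4 reduces to 0 = 0, so the extra equation is consistent.
Reading off the reduced rows gives u = 3, v = -3, w = 1.

u = 3, v = -3, w = 1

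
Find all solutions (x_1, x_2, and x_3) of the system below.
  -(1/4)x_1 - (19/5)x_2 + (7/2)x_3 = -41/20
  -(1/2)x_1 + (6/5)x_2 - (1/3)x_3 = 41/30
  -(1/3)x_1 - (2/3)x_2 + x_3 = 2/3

no solution

Row-reduce:
R1 ← R1 / (-1/4).
R2 ← R2 + 1/2·R1.
R3 ← R3 + 1/3·R1.
R2 ← R2 / (44/5).
R1 ← R1 − 76/5·R2.
R3 ← R3 − 22/5·R2.
Row 3 reduces to 0 = 2/3, a contradiction. The system is inconsistent.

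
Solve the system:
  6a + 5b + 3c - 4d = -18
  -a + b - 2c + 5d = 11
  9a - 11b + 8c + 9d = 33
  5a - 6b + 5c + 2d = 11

infinitely many solutions

Row-reduce:
R1 ← R1 / (6).
R2 ← R2 + 1·R1.
R3 ← R3 − 9·R1.
R4 ← R4 − 5·R1.
R2 ← R2 / (11/6).
R1 ← R1 − 5/6·R2.
R3 ← R3 + 37/2·R2.
R4 ← R4 + 61/6·R2.
R3 ← R3 / (-128/11).
R1 ← R1 − 13/11·R3.
R2 ← R2 + 9/11·R3.
R4 ← R4 + 64/11·R3.
Rank is 3 with 4 unknowns, leaving d free.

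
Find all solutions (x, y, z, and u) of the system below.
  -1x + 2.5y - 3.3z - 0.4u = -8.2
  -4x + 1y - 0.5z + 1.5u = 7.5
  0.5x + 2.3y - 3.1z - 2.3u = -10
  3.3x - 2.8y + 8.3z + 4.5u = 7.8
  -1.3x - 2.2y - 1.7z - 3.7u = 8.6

Row-reduce the augmented matrix:
R1 ← R1 / (-1).
R2 ← R2 + 4·R1.
R3 ← R3 − 1/2·R1.
R4 ← R4 − 33/10·R1.
R5 ← R5 + 13/10·R1.
R2 ← R2 / (-9).
R1 ← R1 + 5/2·R2.
R3 ← R3 − 71/20·R2.
R4 ← R4 − 109/20·R2.
R5 ← R5 + 109/20·R2.
R3 ← R3 / (467/1800).
R1 ← R1 + 41/180·R3.
R2 ← R2 + 127/90·R3.
R4 ← R4 − 9181/1800·R3.
R5 ← R5 + 9181/1800·R3.
R4 ← R4 / (140879/4670).
R1 ← R1 + 739/467·R4.
R2 ← R2 + 3405/467·R4.
R3 ← R3 + 2299/467·R4.
R5 ← R5 + 140879/4670·R4.
R5 reduces to 0 = 0, so the extra equation is consistent.
Reading off the reduced rows gives x = -3, y = -2, z = 2, u = -1.

x = -3, y = -2, z = 2, u = -1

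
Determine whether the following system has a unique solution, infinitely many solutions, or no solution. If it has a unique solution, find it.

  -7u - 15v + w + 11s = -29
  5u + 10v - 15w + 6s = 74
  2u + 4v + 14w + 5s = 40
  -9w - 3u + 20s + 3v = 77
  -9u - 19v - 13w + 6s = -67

no solution

Row-reduce:
R1 ← R1 / (-7).
R2 ← R2 − 5·R1.
R3 ← R3 − 2·R1.
R4 ← R4 + 3·R1.
R5 ← R5 + 9·R1.
R2 ← R2 / (-5/7).
R1 ← R1 − 15/7·R2.
R3 ← R3 + 2/7·R2.
R4 ← R4 − 66/7·R2.
R5 ← R5 − 2/7·R2.
R3 ← R3 / (20).
R1 ← R1 + 43·R3.
R2 ← R2 − 20·R3.
R4 ← R4 + 198·R3.
R5 ← R5 + 20·R3.
R4 ← R4 / (11197/50).
R1 ← R1 − 4559/100·R4.
R2 ← R2 + 22·R4.
R3 ← R3 − 13/100·R4.
Row 5 reduces to 0 = 2, a contradiction. The system is inconsistent.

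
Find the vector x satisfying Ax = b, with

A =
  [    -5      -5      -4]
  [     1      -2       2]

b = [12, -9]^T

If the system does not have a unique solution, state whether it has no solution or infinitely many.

Row-reduce:
R1 ← R1 / (-5).
R2 ← R2 − 1·R1.
R2 ← R2 / (-3).
R1 ← R1 − 1·R2.
Rank is 2 with 3 unknowns, leaving x_3 free.

infinitely many solutions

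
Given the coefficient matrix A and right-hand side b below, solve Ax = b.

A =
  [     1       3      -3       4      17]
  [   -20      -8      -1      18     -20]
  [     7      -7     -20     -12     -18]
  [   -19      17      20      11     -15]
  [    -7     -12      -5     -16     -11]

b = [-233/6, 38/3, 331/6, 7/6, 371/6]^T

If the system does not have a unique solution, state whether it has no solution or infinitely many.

x_1 = -1/2, x_2 = -2/3, x_3 = 0, x_4 = -2, x_5 = -5/3

Row-reduce the augmented matrix:
R2 ← R2 + 20·R1.
R3 ← R3 − 7·R1.
R4 ← R4 + 19·R1.
R5 ← R5 + 7·R1.
R2 ← R2 / (52).
R1 ← R1 − 3·R2.
R3 ← R3 + 28·R2.
R4 ← R4 − 74·R2.
R5 ← R5 − 9·R2.
R3 ← R3 / (-414/13).
R1 ← R1 − 27/52·R3.
R2 ← R2 + 61/52·R3.
R4 ← R4 − 1295/26·R3.
R5 ← R5 + 803/52·R3.
R4 ← R4 / (-13451/414).
R1 ← R1 + 133/92·R4.
R2 ← R2 − 1171/828·R4.
R3 ← R3 + 83/207·R4.
R5 ← R5 + 9235/828·R4.
R5 ← R5 / (3612001/53804).
R1 ← R1 − 172975/53804·R5.
R2 ← R2 − 45279/53804·R5.
R3 ← R3 − 386/13451·R5.
R4 ← R4 − 76311/26902·R5.
Reading off the reduced rows gives x_1 = -1/2, x_2 = -2/3, x_3 = 0, x_4 = -2, x_5 = -5/3.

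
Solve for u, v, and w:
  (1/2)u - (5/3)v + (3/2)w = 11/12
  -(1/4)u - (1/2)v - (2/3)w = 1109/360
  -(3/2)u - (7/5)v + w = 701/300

Row-reduce the augmented matrix:
R1 ← R1 / (1/2).
R2 ← R2 + 1/4·R1.
R3 ← R3 + 3/2·R1.
R2 ← R2 / (-4/3).
R1 ← R1 + 10/3·R2.
R3 ← R3 + 32/5·R2.
R3 ← R3 / (51/10).
R1 ← R1 − 67/24·R3.
R2 ← R2 + 1/16·R3.
Reading off the reduced rows gives u = -1/2, v = -14/5, w = -7/3.

u = -1/2, v = -14/5, w = -7/3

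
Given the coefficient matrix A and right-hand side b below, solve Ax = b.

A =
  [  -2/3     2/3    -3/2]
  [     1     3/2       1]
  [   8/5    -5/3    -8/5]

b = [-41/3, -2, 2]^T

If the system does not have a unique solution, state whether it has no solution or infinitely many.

Row-reduce the augmented matrix:
R1 ← R1 / (-2/3).
R2 ← R2 − 1·R1.
R3 ← R3 − 8/5·R1.
R2 ← R2 / (5/2).
R1 ← R1 + 1·R2.
R3 ← R3 + 1/15·R2.
R3 ← R3 / (-157/30).
R1 ← R1 − 7/4·R3.
R2 ← R2 + 1/2·R3.
Reading off the reduced rows gives x_1 = 1, x_2 = -6, x_3 = 6.

x_1 = 1, x_2 = -6, x_3 = 6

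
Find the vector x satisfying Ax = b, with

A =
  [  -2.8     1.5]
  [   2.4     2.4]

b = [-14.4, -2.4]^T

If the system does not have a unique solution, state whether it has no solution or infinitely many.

Row-reduce the augmented matrix:
R1 ← R1 / (-14/5).
R2 ← R2 − 12/5·R1.
R2 ← R2 / (129/35).
R1 ← R1 + 15/28·R2.
Reading off the reduced rows gives x_1 = 3, x_2 = -4.

x_1 = 3, x_2 = -4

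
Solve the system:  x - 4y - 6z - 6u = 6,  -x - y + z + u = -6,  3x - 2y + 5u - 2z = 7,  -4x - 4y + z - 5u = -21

Row-reduce the augmented matrix:
R2 ← R2 + 1·R1.
R3 ← R3 − 3·R1.
R4 ← R4 + 4·R1.
R2 ← R2 / (-5).
R1 ← R1 + 4·R2.
R3 ← R3 − 10·R2.
R4 ← R4 + 20·R2.
R3 ← R3 / (6).
R1 ← R1 + 2·R3.
R2 ← R2 − 1·R3.
R4 ← R4 + 3·R3.
R4 ← R4 / (-5/2).
R1 ← R1 − 7/3·R4.
R2 ← R2 + 7/6·R4.
R3 ← R3 − 13/6·R4.
Reading off the reduced rows gives x = 0, y = 3, z = -4, u = 1.

x = 0, y = 3, z = -4, u = 1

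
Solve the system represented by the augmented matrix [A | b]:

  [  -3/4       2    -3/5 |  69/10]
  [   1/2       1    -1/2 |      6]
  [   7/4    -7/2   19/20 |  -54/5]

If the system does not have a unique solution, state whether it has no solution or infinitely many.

infinitely many solutions

Row-reduce:
R1 ← R1 / (-3/4).
R2 ← R2 − 1/2·R1.
R3 ← R3 − 7/4·R1.
R2 ← R2 / (7/3).
R1 ← R1 + 8/3·R2.
R3 ← R3 − 7/6·R2.
Rank is 2 with 3 unknowns, leaving x_3 free.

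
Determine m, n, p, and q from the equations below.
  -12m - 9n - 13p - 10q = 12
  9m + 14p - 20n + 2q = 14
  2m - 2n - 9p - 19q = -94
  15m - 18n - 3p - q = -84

m = -6, n = -1, p = 3, q = 3

Row-reduce the augmented matrix:
R1 ← R1 / (-12).
R2 ← R2 − 9·R1.
R3 ← R3 − 2·R1.
R4 ← R4 − 15·R1.
R2 ← R2 / (-107/4).
R1 ← R1 − 3/4·R2.
R3 ← R3 + 7/2·R2.
R4 ← R4 + 117/4·R2.
R3 ← R3 / (-3763/321).
R1 ← R1 − 386/321·R3.
R2 ← R2 + 17/107·R3.
R4 ← R4 + 2557/107·R3.
R4 ← R4 / (124844/3763).
R1 ← R1 + 5144/3763·R4.
R2 ← R2 − 1791/3763·R4.
R3 ← R3 − 6403/3763·R4.
Reading off the reduced rows gives m = -6, n = -1, p = 3, q = 3.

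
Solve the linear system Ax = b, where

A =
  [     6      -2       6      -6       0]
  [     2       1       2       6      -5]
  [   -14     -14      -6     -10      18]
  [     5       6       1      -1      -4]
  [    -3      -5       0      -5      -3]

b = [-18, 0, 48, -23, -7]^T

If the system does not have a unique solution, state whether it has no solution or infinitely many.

Row-reduce:
R1 ← R1 / (6).
R2 ← R2 − 2·R1.
R3 ← R3 + 14·R1.
R4 ← R4 − 5·R1.
R5 ← R5 + 3·R1.
R2 ← R2 / (5/3).
R1 ← R1 + 1/3·R2.
R3 ← R3 + 56/3·R2.
R4 ← R4 − 23/3·R2.
R5 ← R5 + 6·R2.
R3 ← R3 / (8).
R1 ← R1 − 1·R3.
R4 ← R4 + 4·R3.
R5 ← R5 − 3·R3.
Swap R4 and R5.
R4 ← R4 / (-19/5).
R1 ← R1 + 38/5·R4.
R2 ← R2 − 24/5·R4.
R3 ← R3 − 41/5·R4.
Row 5 reduces to 0 = 1, a contradiction. The system is inconsistent.

no solution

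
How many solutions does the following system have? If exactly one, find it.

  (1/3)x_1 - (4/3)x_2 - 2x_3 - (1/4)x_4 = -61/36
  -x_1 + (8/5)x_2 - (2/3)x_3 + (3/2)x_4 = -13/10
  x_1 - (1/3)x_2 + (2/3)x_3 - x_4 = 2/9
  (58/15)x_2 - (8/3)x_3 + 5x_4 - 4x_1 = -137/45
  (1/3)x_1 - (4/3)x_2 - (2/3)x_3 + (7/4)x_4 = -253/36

Row-reduce the augmented matrix:
R1 ← R1 / (1/3).
R2 ← R2 + 1·R1.
R3 ← R3 − 1·R1.
R4 ← R4 + 4·R1.
R5 ← R5 − 1/3·R1.
R2 ← R2 / (-12/5).
R1 ← R1 + 4·R2.
R3 ← R3 − 11/3·R2.
R4 ← R4 + 182/15·R2.
R3 ← R3 / (-95/27).
R1 ← R1 − 46/9·R3.
R2 ← R2 − 25/9·R3.
R4 ← R4 − 190/27·R3.
R5 ← R5 − 4/3·R3.
Swap R4 and R5.
R4 ← R4 / (889/380).
R1 ← R1 + 531/760·R4.
R2 ← R2 − 15/38·R4.
R3 ← R3 + 387/1520·R4.
R5 reduces to 0 = 0, so the extra equation is consistent.
Reading off the reduced rows gives x_1 = -3, x_2 = 1/3, x_3 = 1/2, x_4 = -3.

x_1 = -3, x_2 = 1/3, x_3 = 1/2, x_4 = -3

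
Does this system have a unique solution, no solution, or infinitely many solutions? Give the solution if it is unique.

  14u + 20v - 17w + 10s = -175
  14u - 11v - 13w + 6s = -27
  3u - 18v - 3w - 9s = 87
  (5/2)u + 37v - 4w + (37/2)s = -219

no solution

Row-reduce:
R1 ← R1 / (14).
R2 ← R2 − 14·R1.
R3 ← R3 − 3·R1.
R4 ← R4 − 5/2·R1.
R2 ← R2 / (-31).
R1 ← R1 − 10/7·R2.
R3 ← R3 + 156/7·R2.
R4 ← R4 − 234/7·R2.
R3 ← R3 / (-969/434).
R1 ← R1 + 447/434·R3.
R2 ← R2 + 4/31·R3.
R4 ← R4 − 2907/868·R3.
Row 4 reduces to 0 = -1, a contradiction. The system is inconsistent.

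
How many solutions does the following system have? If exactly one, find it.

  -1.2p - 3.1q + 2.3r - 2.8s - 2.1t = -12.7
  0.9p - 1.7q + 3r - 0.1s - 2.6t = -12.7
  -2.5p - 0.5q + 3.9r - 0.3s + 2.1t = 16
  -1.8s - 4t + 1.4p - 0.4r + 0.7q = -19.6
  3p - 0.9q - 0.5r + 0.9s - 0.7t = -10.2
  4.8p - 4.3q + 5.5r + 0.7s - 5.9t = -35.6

p = -2, q = 2, r = 1, s = 1, t = 4

Row-reduce the augmented matrix:
R1 ← R1 / (-6/5).
R2 ← R2 − 9/10·R1.
R3 ← R3 + 5/2·R1.
R4 ← R4 − 7/5·R1.
R5 ← R5 − 3·R1.
R6 ← R6 − 24/5·R1.
R2 ← R2 / (-161/40).
R1 ← R1 − 31/12·R2.
R3 ← R3 − 143/24·R2.
R4 ← R4 + 35/12·R2.
R5 ← R5 + 173/20·R2.
R6 ← R6 + 167/10·R2.
R3 ← R3 / (4211/690).
R1 ← R1 − 77/69·R3.
R2 ← R2 + 27/23·R3.
R4 ← R4 + 787/690·R3.
R5 ← R5 + 564/115·R3.
R6 ← R6 + 564/115·R3.
R4 ← R4 / (-89816/29477).
R1 ← R1 − 14887/29477·R4.
R2 ← R2 − 29020/29477·R4.
R3 ← R3 − 10996/29477·R4.
R5 ← R5 − 134843/294770·R4.
R6 ← R6 − 134843/294770·R4.
R5 ← R5 / (494569/179632).
R1 ← R1 + 138495/89816·R5.
R2 ← R2 − 117/22454·R5.
R3 ← R3 + 8179/22454·R5.
R4 ← R4 − 99325/89816·R5.
R6 ← R6 − 494569/179632·R5.
R6 reduces to 0 = 0, so the extra equation is consistent.
Reading off the reduced rows gives p = -2, q = 2, r = 1, s = 1, t = 4.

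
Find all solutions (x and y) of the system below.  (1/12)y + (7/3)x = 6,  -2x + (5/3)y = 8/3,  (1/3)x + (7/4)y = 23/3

no solution

Row-reduce:
R1 ← R1 / (7/3).
R2 ← R2 + 2·R1.
R3 ← R3 − 1/3·R1.
R2 ← R2 / (73/42).
R1 ← R1 − 1/28·R2.
R3 ← R3 − 73/42·R2.
Row 3 reduces to 0 = -1, a contradiction. The system is inconsistent.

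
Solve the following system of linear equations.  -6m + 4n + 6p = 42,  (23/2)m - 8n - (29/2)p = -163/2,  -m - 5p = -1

Row-reduce:
R1 ← R1 / (-6).
R2 ← R2 − 23/2·R1.
R3 ← R3 + 1·R1.
R2 ← R2 / (-1/3).
R1 ← R1 + 2/3·R2.
R3 ← R3 + 2/3·R2.
Row 3 reduces to 0 = -6, a contradiction. The system is inconsistent.

no solution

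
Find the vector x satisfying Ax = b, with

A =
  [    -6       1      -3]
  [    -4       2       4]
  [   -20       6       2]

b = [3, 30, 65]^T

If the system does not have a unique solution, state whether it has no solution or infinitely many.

no solution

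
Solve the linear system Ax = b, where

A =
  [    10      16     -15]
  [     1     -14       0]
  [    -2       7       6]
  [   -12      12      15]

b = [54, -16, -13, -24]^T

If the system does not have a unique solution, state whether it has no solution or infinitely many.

no solution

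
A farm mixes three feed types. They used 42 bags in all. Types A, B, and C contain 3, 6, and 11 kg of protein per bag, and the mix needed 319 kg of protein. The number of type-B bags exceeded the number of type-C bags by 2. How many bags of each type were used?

Let a = type-A bags, b = type-B bags, c = type-C bags.
  b + a + c = 42
  3a + 6b + 11c = 319
  b - c = 2
Row-reduce the augmented matrix:
R2 ← R2 − 3·R1.
R2 ← R2 / (3).
R1 ← R1 − 1·R2.
R3 ← R3 − 1·R2.
R3 ← R3 / (-11/3).
R1 ← R1 + 5/3·R3.
R2 ← R2 − 8/3·R3.
Reading off the reduced rows gives a = 6, b = 19, c = 17.

type-A bags: 6, type-B bags: 19, type-C bags: 17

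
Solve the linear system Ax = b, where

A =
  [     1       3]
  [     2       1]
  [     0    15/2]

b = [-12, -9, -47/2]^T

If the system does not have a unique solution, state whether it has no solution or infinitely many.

no solution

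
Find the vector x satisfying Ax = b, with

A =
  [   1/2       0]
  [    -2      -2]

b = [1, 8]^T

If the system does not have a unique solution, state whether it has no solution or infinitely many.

x_1 = 2, x_2 = -6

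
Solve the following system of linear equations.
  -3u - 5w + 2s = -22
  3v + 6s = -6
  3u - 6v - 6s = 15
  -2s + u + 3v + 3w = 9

Row-reduce the augmented matrix:
R1 ← R1 / (-3).
R3 ← R3 − 3·R1.
R4 ← R4 − 1·R1.
R2 ← R2 / (3).
R3 ← R3 + 6·R2.
R4 ← R4 − 3·R2.
R3 ← R3 / (-5).
R1 ← R1 − 5/3·R3.
R4 ← R4 − 4/3·R3.
R4 ← R4 / (-26/5).
R1 ← R1 − 2·R4.
R2 ← R2 − 2·R4.
R3 ← R3 + 8/5·R4.
Reading off the reduced rows gives u = 2, v = -1, w = 3, s = -1/2.

u = 2, v = -1, w = 3, s = -1/2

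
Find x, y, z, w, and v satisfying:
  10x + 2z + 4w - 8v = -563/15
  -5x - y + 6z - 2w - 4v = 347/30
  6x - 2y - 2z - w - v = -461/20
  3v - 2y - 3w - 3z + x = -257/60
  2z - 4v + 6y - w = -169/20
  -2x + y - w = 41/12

x = -7/3, y = 0, z = 12/5, w = 5/4, v = 3

Row-reduce the augmented matrix:
R1 ← R1 / (10).
R2 ← R2 + 5·R1.
R3 ← R3 − 6·R1.
R4 ← R4 − 1·R1.
R6 ← R6 + 2·R1.
R2 ← R2 / (-1).
R3 ← R3 + 2·R2.
R4 ← R4 + 2·R2.
R5 ← R5 − 6·R2.
R6 ← R6 − 1·R2.
R3 ← R3 / (-86/5).
R1 ← R1 − 1/5·R3.
R2 ← R2 + 7·R3.
R4 ← R4 + 86/5·R3.
R5 ← R5 − 44·R3.
R6 ← R6 − 37/5·R3.
Swap R4 and R5.
R4 ← R4 / (-417/43).
R1 ← R1 − 31/86·R4.
R2 ← R2 − 119/86·R4.
R3 ← R3 − 17/86·R4.
R6 ← R6 + 143/86·R4.
Swap R5 and R6.
R5 ← R5 / (-709/834).
R1 ← R1 + 517/834·R5.
R2 ← R2 + 209/834·R5.
R3 ← R3 + 983/834·R5.
R4 ← R4 − 58/417·R5.
R6 reduces to 0 = 0, so the extra equation is consistent.
Reading off the reduced rows gives x = -7/3, y = 0, z = 12/5, w = 5/4, v = 3.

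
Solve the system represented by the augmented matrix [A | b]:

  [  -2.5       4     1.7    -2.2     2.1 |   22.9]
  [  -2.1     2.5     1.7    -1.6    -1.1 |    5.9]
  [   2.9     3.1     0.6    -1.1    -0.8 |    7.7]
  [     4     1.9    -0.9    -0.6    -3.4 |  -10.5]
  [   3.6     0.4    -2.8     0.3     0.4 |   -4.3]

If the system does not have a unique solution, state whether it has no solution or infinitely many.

x_1 = 0, x_2 = 4, x_3 = 3, x_4 = 3, x_5 = 4

Row-reduce the augmented matrix:
R1 ← R1 / (-5/2).
R2 ← R2 + 21/10·R1.
R3 ← R3 − 29/10·R1.
R4 ← R4 − 4·R1.
R5 ← R5 − 18/5·R1.
R2 ← R2 / (-43/50).
R1 ← R1 + 8/5·R2.
R3 ← R3 − 387/50·R2.
R4 ← R4 − 83/10·R2.
R5 ← R5 − 154/25·R2.
R3 ← R3 / (251/50).
R1 ← R1 + 51/43·R3.
R2 ← R2 + 68/215·R3.
R4 ← R4 − 9557/2150·R3.
R5 ← R5 − 1716/1075·R3.
R4 ← R4 / (-50633/107930).
R1 ← R1 − 897/10793·R4.
R2 ← R2 + 4078/10793·R4.
R3 ← R3 + 71/251·R4.
R5 ← R5 + 13817/21586·R4.
R5 ← R5 / (-410549/506330).
R1 ← R1 + 118081/50633·R5.
R2 ← R2 − 348746/50633·R5.
R3 ← R3 + 50978/50633·R5.
R4 ← R4 − 680543/50633·R5.
Reading off the reduced rows gives x_1 = 0, x_2 = 4, x_3 = 3, x_4 = 3, x_5 = 4.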